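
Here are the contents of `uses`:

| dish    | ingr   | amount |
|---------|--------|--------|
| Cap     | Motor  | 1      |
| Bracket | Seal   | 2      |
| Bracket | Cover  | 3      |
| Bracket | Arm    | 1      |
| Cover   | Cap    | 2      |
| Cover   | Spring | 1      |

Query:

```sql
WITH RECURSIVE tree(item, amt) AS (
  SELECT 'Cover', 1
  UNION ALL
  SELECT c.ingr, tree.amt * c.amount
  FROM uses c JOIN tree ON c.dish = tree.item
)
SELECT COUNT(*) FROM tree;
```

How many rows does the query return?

4

Base: (Cover, amt=1).
Iteration 1: components of {Cover} -> Cap = 1*2 = 2, Spring = 1*1 = 1.
Iteration 2: components of {Cap,Spring} -> Motor = 2*1 = 2.
Iteration 3: no further components; recursion stops.
Total rows emitted: 4.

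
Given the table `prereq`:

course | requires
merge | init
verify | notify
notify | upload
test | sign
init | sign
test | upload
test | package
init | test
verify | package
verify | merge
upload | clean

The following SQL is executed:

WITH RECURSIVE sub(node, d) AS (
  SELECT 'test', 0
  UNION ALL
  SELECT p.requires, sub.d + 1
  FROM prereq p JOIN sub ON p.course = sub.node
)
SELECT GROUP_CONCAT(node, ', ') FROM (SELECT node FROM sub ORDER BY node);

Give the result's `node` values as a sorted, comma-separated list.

clean, package, sign, test, upload

Base: (test, d=0).
Iteration 1: edges from {test} -> (package, d=1), (sign, d=1), (upload, d=1).
Iteration 2: edges from {package,sign,upload} -> (clean, d=2).
Iteration 3: no outgoing edges from {clean}; recursion stops.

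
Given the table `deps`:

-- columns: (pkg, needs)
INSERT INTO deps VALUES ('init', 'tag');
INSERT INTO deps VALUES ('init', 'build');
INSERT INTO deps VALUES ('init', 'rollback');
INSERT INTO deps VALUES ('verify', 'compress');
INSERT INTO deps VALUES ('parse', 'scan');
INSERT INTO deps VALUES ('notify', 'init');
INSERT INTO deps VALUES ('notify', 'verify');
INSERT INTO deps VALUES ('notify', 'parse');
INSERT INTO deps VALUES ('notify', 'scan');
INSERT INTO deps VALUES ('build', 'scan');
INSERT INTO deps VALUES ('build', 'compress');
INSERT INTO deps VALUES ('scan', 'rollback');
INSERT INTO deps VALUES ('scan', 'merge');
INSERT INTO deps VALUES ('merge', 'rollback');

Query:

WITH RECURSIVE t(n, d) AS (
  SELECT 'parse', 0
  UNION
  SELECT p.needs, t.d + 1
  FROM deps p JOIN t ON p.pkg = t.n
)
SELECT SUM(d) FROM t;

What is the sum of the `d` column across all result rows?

Base: (parse, d=0).
Iteration 1: edges from {parse} -> (scan, d=1).
Iteration 2: edges from {scan} -> (merge, d=2), (rollback, d=2).
Iteration 3: edges from {merge,rollback} -> (rollback, d=3).
Iteration 4: no outgoing edges from {rollback}; recursion stops.
SUM(d) = 0 + 1 + 2 + 2 + 3 = 8.

8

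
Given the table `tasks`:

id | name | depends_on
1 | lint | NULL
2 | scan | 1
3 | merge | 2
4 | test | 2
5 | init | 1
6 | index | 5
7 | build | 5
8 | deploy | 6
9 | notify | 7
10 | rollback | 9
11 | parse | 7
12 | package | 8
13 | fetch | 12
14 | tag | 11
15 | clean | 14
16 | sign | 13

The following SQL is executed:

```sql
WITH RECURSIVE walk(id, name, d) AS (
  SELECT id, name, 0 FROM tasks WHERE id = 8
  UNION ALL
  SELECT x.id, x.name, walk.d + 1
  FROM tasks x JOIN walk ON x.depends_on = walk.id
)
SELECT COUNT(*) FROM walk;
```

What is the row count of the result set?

Base: id=8 (deploy) at d 0.
Iteration 1: rows with depends_on in {8} -> package (id 12, d 1).
Iteration 2: rows with depends_on in {12} -> fetch (id 13, d 2).
Iteration 3: rows with depends_on in {13} -> sign (id 16, d 3).
Iteration 4: no rows with depends_on in {16}; recursion stops.
Total rows emitted: 4.

4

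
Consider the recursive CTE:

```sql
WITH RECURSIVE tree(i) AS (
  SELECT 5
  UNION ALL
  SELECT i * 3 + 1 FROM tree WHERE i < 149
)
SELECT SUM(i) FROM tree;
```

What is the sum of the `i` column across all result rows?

663

Base: i=5.
Iteration 1: 5 < 149 holds -> i = 5 * 3 + 1 = 16.
Iteration 2: 16 < 149 holds -> i = 16 * 3 + 1 = 49.
Iteration 3: 49 < 149 holds -> i = 49 * 3 + 1 = 148.
Iteration 4: 148 < 149 holds -> i = 148 * 3 + 1 = 445.
Iteration 5: 445 < 149 fails; recursion stops.
SUM(i) = 5 + 16 + 49 + 148 + 445 = 663.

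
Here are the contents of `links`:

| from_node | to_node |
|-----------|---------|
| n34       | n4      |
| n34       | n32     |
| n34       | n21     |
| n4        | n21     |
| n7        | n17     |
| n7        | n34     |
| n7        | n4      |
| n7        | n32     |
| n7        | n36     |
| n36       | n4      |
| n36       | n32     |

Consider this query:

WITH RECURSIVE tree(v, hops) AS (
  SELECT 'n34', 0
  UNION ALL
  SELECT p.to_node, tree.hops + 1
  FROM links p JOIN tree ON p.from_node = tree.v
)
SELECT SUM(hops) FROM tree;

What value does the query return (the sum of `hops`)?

5

Base: (n34, hops=0).
Iteration 1: edges from {n34} -> (n21, hops=1), (n32, hops=1), (n4, hops=1).
Iteration 2: edges from {n21,n32,n4} -> (n21, hops=2).
Iteration 3: no outgoing edges from {n21}; recursion stops.
SUM(hops) = 0 + 1 + 1 + 1 + 2 = 5.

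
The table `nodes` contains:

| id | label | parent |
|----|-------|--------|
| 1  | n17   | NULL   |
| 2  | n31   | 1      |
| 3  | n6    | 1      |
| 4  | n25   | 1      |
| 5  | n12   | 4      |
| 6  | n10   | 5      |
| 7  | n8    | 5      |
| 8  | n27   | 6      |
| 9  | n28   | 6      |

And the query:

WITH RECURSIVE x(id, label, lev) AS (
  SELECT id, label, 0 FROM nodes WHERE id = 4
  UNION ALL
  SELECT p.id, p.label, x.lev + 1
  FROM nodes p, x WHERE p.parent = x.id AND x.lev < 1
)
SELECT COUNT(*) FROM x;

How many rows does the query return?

Base: id=4 (n25) at lev 0.
Iteration 1: rows with parent in {4} -> n12 (id 5, lev 1).
Iteration 2: lev < 1 fails for all current rows; recursion stops.
Total rows emitted: 2.

2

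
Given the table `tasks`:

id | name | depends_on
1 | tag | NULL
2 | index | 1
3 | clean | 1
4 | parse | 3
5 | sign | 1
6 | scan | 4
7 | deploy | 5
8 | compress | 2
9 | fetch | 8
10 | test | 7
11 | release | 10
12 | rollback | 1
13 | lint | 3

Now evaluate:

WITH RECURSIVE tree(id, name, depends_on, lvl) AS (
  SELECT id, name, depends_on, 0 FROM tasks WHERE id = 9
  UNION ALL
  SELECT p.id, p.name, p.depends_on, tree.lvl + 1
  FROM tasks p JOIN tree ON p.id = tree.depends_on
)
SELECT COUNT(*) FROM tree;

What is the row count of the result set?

Base: id=9 (fetch), depends_on=8, lvl 0.
Iteration 1: join on id=8 -> compress (id 8, depends_on=2, lvl 1).
Iteration 2: join on id=2 -> index (id 2, depends_on=1, lvl 2).
Iteration 3: join on id=1 -> tag (id 1, depends_on=NULL, lvl 3).
Iteration 4: depends_on is NULL; no match; recursion stops.
Total rows emitted: 4.

4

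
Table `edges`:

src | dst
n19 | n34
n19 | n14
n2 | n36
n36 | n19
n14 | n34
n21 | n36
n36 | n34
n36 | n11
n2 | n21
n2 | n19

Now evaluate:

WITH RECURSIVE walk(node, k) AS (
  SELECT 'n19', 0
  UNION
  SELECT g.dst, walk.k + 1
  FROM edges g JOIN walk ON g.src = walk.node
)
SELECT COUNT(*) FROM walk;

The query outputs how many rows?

Base: (n19, k=0).
Iteration 1: edges from {n19} -> (n14, k=1), (n34, k=1).
Iteration 2: edges from {n14,n34} -> (n34, k=2).
Iteration 3: no outgoing edges from {n34}; recursion stops.
Total rows emitted: 4.

4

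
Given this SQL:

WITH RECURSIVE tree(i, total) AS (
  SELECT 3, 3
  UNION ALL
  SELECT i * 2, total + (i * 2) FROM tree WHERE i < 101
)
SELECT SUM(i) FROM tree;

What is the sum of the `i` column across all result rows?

Base: i=3, total=3.
Iteration 1: 3 < 101 holds -> i = 3 * 2 = 6, total = 3 + 6 = 9.
Iteration 2: 6 < 101 holds -> i = 6 * 2 = 12, total = 9 + 12 = 21.
Iteration 3: 12 < 101 holds -> i = 12 * 2 = 24, total = 21 + 24 = 45.
Iteration 4: 24 < 101 holds -> i = 24 * 2 = 48, total = 45 + 48 = 93.
Iteration 5: 48 < 101 holds -> i = 48 * 2 = 96, total = 93 + 96 = 189.
Iteration 6: 96 < 101 holds -> i = 96 * 2 = 192, total = 189 + 192 = 381.
Iteration 7: 192 < 101 fails; recursion stops.
SUM(i) = 3 + 6 + 12 + 24 + 48 + 96 + 192 = 381.

381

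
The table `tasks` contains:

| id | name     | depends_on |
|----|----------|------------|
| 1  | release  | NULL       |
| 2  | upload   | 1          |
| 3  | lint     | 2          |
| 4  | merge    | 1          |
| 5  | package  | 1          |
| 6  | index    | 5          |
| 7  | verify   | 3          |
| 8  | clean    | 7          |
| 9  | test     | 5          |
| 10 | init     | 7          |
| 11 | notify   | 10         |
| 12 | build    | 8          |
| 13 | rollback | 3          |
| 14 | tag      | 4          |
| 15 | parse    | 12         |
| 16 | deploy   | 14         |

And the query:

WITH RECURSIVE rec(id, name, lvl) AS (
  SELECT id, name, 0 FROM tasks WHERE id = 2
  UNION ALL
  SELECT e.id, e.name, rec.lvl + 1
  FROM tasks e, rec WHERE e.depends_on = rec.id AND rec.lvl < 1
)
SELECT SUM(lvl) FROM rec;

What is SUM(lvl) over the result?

1

Base: id=2 (upload) at lvl 0.
Iteration 1: rows with depends_on in {2} -> lint (id 3, lvl 1).
Iteration 2: lvl < 1 fails for all current rows; recursion stops.
SUM(lvl) = 0 + 1 = 1.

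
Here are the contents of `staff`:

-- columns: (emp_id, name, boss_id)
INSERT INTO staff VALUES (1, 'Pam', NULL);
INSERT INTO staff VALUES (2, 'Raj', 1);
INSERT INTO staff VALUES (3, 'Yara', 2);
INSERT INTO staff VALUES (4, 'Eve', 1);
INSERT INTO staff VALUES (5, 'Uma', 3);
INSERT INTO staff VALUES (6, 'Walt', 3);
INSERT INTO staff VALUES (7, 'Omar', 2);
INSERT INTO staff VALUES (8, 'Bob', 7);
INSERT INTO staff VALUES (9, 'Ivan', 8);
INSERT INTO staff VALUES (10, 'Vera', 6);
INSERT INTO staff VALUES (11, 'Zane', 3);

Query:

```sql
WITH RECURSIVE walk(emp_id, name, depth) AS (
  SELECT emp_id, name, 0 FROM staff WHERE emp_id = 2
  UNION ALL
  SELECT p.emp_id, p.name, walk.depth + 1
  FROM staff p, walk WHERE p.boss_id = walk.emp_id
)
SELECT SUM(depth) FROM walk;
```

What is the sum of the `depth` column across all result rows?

16

Base: emp_id=2 (Raj) at depth 0.
Iteration 1: rows with boss_id in {2} -> Yara (id 3, depth 1), Omar (id 7, depth 1).
Iteration 2: rows with boss_id in {3,7} -> Uma (id 5, depth 2), Walt (id 6, depth 2), Bob (id 8, depth 2), Zane (id 11, depth 2).
Iteration 3: rows with boss_id in {5,6,8,11} -> Ivan (id 9, depth 3), Vera (id 10, depth 3).
Iteration 4: no rows with boss_id in {9,10}; recursion stops.
SUM(depth) = 0 + 1 + 1 + 2 + 2 + 2 + 2 + 3 + 3 = 16.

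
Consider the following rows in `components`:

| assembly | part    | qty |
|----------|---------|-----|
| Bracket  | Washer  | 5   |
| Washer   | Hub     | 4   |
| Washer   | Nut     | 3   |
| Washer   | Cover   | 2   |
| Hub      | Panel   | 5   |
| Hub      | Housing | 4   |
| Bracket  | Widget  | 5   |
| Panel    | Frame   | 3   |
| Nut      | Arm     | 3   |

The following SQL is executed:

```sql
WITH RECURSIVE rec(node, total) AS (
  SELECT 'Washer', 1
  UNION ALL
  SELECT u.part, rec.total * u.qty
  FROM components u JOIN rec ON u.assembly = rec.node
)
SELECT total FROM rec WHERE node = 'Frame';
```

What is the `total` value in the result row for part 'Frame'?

Base: (Washer, total=1).
Iteration 1: components of {Washer} -> Cover = 1*2 = 2, Hub = 1*4 = 4, Nut = 1*3 = 3.
Iteration 2: components of {Cover,Hub,Nut} -> Arm = 3*3 = 9, Housing = 4*4 = 16, Panel = 4*5 = 20.
Iteration 3: components of {Arm,Housing,Panel} -> Frame = 20*3 = 60.
Iteration 4: no further components; recursion stops.

60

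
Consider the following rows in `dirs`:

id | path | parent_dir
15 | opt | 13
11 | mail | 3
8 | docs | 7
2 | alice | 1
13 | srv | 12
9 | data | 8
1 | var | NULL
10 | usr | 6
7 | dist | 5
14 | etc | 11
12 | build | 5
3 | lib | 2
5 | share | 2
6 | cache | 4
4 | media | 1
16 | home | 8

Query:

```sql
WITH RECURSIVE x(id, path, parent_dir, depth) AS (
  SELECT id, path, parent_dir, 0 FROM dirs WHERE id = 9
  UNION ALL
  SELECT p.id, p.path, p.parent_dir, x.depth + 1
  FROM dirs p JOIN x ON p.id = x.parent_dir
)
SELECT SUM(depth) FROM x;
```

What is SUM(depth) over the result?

Base: id=9 (data), parent_dir=8, depth 0.
Iteration 1: join on id=8 -> docs (id 8, parent_dir=7, depth 1).
Iteration 2: join on id=7 -> dist (id 7, parent_dir=5, depth 2).
Iteration 3: join on id=5 -> share (id 5, parent_dir=2, depth 3).
Iteration 4: join on id=2 -> alice (id 2, parent_dir=1, depth 4).
Iteration 5: join on id=1 -> var (id 1, parent_dir=NULL, depth 5).
Iteration 6: parent_dir is NULL; no match; recursion stops.
SUM(depth) = 0 + 1 + 2 + 3 + 4 + 5 = 15.

15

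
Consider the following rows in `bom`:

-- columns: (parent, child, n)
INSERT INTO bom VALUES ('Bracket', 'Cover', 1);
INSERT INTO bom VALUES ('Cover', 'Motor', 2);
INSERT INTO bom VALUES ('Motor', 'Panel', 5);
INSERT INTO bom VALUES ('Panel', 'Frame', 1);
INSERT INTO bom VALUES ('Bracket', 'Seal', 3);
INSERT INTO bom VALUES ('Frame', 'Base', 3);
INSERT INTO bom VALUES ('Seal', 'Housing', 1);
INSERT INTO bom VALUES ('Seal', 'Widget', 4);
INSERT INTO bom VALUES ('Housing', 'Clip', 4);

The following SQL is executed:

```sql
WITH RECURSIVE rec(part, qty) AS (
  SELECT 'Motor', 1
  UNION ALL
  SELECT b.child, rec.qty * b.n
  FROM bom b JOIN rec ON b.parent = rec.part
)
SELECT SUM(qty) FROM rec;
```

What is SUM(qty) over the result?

Base: (Motor, qty=1).
Iteration 1: components of {Motor} -> Panel = 1*5 = 5.
Iteration 2: components of {Panel} -> Frame = 5*1 = 5.
Iteration 3: components of {Frame} -> Base = 5*3 = 15.
Iteration 4: no further components; recursion stops.
SUM(qty) = 1 + 5 + 5 + 15 = 26.

26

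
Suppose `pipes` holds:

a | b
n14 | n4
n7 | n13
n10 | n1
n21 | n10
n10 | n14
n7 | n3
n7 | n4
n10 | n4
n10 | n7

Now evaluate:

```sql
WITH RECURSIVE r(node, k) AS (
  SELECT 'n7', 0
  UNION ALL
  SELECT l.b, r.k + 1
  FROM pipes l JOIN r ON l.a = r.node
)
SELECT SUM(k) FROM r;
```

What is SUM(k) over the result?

Base: (n7, k=0).
Iteration 1: edges from {n7} -> (n13, k=1), (n3, k=1), (n4, k=1).
Iteration 2: no outgoing edges from {n13,n3,n4}; recursion stops.
SUM(k) = 0 + 1 + 1 + 1 = 3.

3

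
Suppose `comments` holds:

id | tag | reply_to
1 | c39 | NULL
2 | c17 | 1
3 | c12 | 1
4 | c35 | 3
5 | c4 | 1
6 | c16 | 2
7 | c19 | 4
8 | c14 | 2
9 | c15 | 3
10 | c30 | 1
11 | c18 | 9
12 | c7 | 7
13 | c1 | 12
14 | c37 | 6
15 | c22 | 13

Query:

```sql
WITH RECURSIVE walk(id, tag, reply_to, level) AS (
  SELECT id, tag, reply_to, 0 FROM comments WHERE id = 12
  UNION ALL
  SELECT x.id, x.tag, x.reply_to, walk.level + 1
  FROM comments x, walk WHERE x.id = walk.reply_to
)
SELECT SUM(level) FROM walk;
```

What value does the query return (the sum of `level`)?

10

Base: id=12 (c7), reply_to=7, level 0.
Iteration 1: join on id=7 -> c19 (id 7, reply_to=4, level 1).
Iteration 2: join on id=4 -> c35 (id 4, reply_to=3, level 2).
Iteration 3: join on id=3 -> c12 (id 3, reply_to=1, level 3).
Iteration 4: join on id=1 -> c39 (id 1, reply_to=NULL, level 4).
Iteration 5: reply_to is NULL; no match; recursion stops.
SUM(level) = 0 + 1 + 2 + 3 + 4 = 10.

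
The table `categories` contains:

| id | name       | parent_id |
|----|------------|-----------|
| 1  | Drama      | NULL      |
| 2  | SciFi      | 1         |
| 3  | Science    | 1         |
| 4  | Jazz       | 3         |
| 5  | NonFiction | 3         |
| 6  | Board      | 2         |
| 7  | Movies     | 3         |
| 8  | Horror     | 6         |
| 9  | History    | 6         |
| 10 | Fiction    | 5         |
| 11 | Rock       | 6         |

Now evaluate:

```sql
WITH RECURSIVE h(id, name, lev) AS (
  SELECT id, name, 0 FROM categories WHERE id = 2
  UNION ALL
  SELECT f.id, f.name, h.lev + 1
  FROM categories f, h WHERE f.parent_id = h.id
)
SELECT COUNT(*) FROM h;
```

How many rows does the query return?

Base: id=2 (SciFi) at lev 0.
Iteration 1: rows with parent_id in {2} -> Board (id 6, lev 1).
Iteration 2: rows with parent_id in {6} -> Horror (id 8, lev 2), History (id 9, lev 2), Rock (id 11, lev 2).
Iteration 3: no rows with parent_id in {8,9,11}; recursion stops.
Total rows emitted: 5.

5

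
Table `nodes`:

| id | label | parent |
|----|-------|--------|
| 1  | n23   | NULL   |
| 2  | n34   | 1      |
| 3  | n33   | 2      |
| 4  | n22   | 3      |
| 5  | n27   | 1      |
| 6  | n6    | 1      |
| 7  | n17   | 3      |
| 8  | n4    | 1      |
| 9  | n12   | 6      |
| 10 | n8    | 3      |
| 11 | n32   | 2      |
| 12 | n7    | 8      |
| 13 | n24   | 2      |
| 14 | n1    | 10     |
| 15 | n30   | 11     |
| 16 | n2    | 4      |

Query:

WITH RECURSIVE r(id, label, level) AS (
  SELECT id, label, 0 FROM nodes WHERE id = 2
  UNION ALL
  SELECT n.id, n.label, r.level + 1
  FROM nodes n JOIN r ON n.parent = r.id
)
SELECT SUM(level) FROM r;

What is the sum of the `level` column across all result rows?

17

Base: id=2 (n34) at level 0.
Iteration 1: rows with parent in {2} -> n33 (id 3, level 1), n32 (id 11, level 1), n24 (id 13, level 1).
Iteration 2: rows with parent in {3,11,13} -> n22 (id 4, level 2), n17 (id 7, level 2), n8 (id 10, level 2), n30 (id 15, level 2).
Iteration 3: rows with parent in {4,7,10,15} -> n1 (id 14, level 3), n2 (id 16, level 3).
Iteration 4: no rows with parent in {14,16}; recursion stops.
SUM(level) = 0 + 1 + 1 + 1 + 2 + 2 + 2 + 2 + 3 + 3 = 17.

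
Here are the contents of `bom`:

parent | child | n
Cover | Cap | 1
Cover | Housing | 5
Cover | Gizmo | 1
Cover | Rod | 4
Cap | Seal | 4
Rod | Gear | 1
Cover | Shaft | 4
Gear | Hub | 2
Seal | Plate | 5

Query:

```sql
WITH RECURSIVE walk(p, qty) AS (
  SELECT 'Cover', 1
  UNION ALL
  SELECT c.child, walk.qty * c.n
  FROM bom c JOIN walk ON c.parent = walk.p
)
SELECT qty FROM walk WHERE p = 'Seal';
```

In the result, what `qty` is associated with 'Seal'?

4

Base: (Cover, qty=1).
Iteration 1: components of {Cover} -> Cap = 1*1 = 1, Gizmo = 1*1 = 1, Housing = 1*5 = 5, Rod = 1*4 = 4, Shaft = 1*4 = 4.
Iteration 2: components of {Cap,Gizmo,Housing,Rod,Shaft} -> Gear = 4*1 = 4, Seal = 1*4 = 4.
Iteration 3: components of {Gear,Seal} -> Hub = 4*2 = 8, Plate = 4*5 = 20.
Iteration 4: no further components; recursion stops.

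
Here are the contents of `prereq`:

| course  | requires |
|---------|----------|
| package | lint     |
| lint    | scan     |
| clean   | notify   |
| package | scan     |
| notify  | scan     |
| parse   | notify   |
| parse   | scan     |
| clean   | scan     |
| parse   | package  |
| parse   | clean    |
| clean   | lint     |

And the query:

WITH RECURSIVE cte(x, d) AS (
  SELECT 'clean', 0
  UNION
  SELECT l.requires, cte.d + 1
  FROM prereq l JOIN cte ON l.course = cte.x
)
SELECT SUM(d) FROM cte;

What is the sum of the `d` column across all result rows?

Base: (clean, d=0).
Iteration 1: edges from {clean} -> (lint, d=1), (notify, d=1), (scan, d=1).
Iteration 2: edges from {lint,notify,scan} -> (scan, d=2). [UNION drops 1 duplicate row(s)]
Iteration 3: no outgoing edges from {scan}; recursion stops.
SUM(d) = 0 + 1 + 1 + 1 + 2 = 5.

5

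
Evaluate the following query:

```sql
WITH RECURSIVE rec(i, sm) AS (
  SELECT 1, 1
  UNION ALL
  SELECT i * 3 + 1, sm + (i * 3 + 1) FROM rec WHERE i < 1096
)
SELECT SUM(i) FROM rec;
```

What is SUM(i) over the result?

Base: i=1, sm=1.
Iteration 1: 1 < 1096 holds -> i = 1 * 3 + 1 = 4, sm = 1 + 4 = 5.
Iteration 2: 4 < 1096 holds -> i = 4 * 3 + 1 = 13, sm = 5 + 13 = 18.
Iteration 3: 13 < 1096 holds -> i = 13 * 3 + 1 = 40, sm = 18 + 40 = 58.
Iteration 4: 40 < 1096 holds -> i = 40 * 3 + 1 = 121, sm = 58 + 121 = 179.
Iteration 5: 121 < 1096 holds -> i = 121 * 3 + 1 = 364, sm = 179 + 364 = 543.
Iteration 6: 364 < 1096 holds -> i = 364 * 3 + 1 = 1093, sm = 543 + 1093 = 1636.
Iteration 7: 1093 < 1096 holds -> i = 1093 * 3 + 1 = 3280, sm = 1636 + 3280 = 4916.
Iteration 8: 3280 < 1096 fails; recursion stops.
SUM(i) = 1 + 4 + 13 + 40 + 121 + 364 + 1093 + 3280 = 4916.

4916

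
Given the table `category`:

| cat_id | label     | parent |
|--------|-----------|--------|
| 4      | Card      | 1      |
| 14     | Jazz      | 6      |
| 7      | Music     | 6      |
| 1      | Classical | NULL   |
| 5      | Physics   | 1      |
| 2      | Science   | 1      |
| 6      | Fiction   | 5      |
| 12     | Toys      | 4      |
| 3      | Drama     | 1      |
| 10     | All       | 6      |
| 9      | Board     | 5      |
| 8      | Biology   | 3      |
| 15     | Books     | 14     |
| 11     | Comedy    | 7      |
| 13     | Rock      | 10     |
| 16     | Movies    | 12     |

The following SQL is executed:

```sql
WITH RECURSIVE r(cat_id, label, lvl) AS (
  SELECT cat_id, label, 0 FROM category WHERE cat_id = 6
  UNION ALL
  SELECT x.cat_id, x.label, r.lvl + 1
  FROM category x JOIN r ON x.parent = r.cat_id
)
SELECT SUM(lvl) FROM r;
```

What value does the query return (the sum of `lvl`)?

Base: cat_id=6 (Fiction) at lvl 0.
Iteration 1: rows with parent in {6} -> Music (id 7, lvl 1), All (id 10, lvl 1), Jazz (id 14, lvl 1).
Iteration 2: rows with parent in {7,10,14} -> Comedy (id 11, lvl 2), Rock (id 13, lvl 2), Books (id 15, lvl 2).
Iteration 3: no rows with parent in {11,13,15}; recursion stops.
SUM(lvl) = 0 + 1 + 1 + 1 + 2 + 2 + 2 = 9.

9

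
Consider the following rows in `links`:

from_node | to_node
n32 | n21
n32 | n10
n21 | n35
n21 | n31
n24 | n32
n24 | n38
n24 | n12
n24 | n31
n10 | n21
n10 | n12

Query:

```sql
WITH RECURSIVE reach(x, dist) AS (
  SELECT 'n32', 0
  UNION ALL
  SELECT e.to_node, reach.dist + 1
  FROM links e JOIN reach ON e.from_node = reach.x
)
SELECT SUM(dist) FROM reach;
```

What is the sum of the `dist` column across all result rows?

16

Base: (n32, dist=0).
Iteration 1: edges from {n32} -> (n10, dist=1), (n21, dist=1).
Iteration 2: edges from {n10,n21} -> (n12, dist=2), (n21, dist=2), (n31, dist=2), (n35, dist=2).
Iteration 3: edges from {n12,n21,n31,n35} -> (n31, dist=3), (n35, dist=3).
Iteration 4: no outgoing edges from {n31,n35}; recursion stops.
SUM(dist) = 0 + 1 + 1 + 2 + 2 + 2 + 2 + 3 + 3 = 16.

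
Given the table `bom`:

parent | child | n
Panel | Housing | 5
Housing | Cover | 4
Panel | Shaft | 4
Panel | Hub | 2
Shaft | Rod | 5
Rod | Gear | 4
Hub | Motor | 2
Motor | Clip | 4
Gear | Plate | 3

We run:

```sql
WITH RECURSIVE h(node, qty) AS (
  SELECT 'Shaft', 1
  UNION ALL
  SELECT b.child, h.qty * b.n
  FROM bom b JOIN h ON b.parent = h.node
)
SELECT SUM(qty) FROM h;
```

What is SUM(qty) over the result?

Base: (Shaft, qty=1).
Iteration 1: components of {Shaft} -> Rod = 1*5 = 5.
Iteration 2: components of {Rod} -> Gear = 5*4 = 20.
Iteration 3: components of {Gear} -> Plate = 20*3 = 60.
Iteration 4: no further components; recursion stops.
SUM(qty) = 1 + 5 + 20 + 60 = 86.

86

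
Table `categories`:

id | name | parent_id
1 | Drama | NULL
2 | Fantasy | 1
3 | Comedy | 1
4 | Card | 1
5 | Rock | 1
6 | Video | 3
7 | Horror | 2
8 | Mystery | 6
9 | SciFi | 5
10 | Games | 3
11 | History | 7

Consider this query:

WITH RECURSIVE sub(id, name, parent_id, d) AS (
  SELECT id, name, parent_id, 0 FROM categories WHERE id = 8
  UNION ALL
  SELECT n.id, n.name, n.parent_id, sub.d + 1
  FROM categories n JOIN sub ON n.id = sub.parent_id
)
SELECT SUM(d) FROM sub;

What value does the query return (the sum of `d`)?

Base: id=8 (Mystery), parent_id=6, d 0.
Iteration 1: join on id=6 -> Video (id 6, parent_id=3, d 1).
Iteration 2: join on id=3 -> Comedy (id 3, parent_id=1, d 2).
Iteration 3: join on id=1 -> Drama (id 1, parent_id=NULL, d 3).
Iteration 4: parent_id is NULL; no match; recursion stops.
SUM(d) = 0 + 1 + 2 + 3 = 6.

6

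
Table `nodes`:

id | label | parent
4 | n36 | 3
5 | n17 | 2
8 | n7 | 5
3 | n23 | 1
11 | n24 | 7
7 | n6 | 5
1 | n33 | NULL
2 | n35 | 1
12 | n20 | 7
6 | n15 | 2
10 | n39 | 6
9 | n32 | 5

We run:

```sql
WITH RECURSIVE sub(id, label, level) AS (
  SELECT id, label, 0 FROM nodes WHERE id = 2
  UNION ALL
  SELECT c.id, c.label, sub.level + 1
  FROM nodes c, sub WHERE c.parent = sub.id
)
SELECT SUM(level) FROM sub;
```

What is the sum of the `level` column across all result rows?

16

Base: id=2 (n35) at level 0.
Iteration 1: rows with parent in {2} -> n17 (id 5, level 1), n15 (id 6, level 1).
Iteration 2: rows with parent in {5,6} -> n6 (id 7, level 2), n7 (id 8, level 2), n32 (id 9, level 2), n39 (id 10, level 2).
Iteration 3: rows with parent in {7,8,9,10} -> n24 (id 11, level 3), n20 (id 12, level 3).
Iteration 4: no rows with parent in {11,12}; recursion stops.
SUM(level) = 0 + 1 + 1 + 2 + 2 + 2 + 2 + 3 + 3 = 16.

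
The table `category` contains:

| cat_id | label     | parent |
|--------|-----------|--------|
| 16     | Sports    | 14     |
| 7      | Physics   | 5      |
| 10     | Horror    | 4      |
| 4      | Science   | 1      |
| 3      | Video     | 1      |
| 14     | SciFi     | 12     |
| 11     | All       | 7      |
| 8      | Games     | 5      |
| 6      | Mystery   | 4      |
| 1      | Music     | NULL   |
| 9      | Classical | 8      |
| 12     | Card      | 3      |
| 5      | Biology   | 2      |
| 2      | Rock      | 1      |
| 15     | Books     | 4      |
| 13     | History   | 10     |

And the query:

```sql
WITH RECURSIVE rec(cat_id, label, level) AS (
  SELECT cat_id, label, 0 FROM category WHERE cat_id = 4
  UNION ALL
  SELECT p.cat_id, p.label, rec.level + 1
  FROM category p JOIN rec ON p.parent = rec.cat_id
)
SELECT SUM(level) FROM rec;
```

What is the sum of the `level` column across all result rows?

Base: cat_id=4 (Science) at level 0.
Iteration 1: rows with parent in {4} -> Mystery (id 6, level 1), Horror (id 10, level 1), Books (id 15, level 1).
Iteration 2: rows with parent in {6,10,15} -> History (id 13, level 2).
Iteration 3: no rows with parent in {13}; recursion stops.
SUM(level) = 0 + 1 + 1 + 1 + 2 = 5.

5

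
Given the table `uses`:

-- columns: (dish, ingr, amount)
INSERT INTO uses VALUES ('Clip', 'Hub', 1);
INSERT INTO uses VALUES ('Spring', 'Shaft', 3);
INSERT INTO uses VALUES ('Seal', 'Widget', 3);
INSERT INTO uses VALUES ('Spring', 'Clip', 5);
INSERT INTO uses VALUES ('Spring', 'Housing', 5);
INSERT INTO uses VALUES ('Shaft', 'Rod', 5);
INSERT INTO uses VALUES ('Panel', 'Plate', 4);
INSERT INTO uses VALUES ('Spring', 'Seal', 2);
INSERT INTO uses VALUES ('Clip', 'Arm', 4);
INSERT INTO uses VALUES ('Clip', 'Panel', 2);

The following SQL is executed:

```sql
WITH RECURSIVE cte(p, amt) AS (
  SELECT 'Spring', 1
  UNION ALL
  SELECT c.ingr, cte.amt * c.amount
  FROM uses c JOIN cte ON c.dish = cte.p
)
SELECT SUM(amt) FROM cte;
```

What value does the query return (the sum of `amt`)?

Base: (Spring, amt=1).
Iteration 1: components of {Spring} -> Clip = 1*5 = 5, Housing = 1*5 = 5, Seal = 1*2 = 2, Shaft = 1*3 = 3.
Iteration 2: components of {Clip,Housing,Seal,Shaft} -> Arm = 5*4 = 20, Hub = 5*1 = 5, Panel = 5*2 = 10, Rod = 3*5 = 15, Widget = 2*3 = 6.
Iteration 3: components of {Arm,Hub,Panel,Rod,Widget} -> Plate = 10*4 = 40.
Iteration 4: no further components; recursion stops.
SUM(amt) = 1 + 5 + 2 + 3 + 5 + 5 + 10 + 20 + 6 + 15 + 40 = 112.

112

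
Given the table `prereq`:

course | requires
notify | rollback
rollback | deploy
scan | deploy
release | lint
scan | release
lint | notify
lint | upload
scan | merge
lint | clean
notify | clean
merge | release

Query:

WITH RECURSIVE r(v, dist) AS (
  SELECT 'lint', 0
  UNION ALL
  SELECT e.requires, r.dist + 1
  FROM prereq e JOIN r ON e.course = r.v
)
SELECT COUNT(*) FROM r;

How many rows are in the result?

Base: (lint, dist=0).
Iteration 1: edges from {lint} -> (clean, dist=1), (notify, dist=1), (upload, dist=1).
Iteration 2: edges from {clean,notify,upload} -> (clean, dist=2), (rollback, dist=2).
Iteration 3: edges from {clean,rollback} -> (deploy, dist=3).
Iteration 4: no outgoing edges from {deploy}; recursion stops.
Total rows emitted: 7.

7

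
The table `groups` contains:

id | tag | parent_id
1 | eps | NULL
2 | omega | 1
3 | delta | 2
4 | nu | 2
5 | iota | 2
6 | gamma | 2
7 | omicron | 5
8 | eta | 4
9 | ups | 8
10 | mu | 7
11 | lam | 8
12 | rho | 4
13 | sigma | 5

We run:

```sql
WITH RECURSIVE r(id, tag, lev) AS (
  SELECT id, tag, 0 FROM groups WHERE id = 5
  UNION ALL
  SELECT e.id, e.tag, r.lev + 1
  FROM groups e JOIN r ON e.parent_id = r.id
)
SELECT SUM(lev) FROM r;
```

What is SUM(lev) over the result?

Base: id=5 (iota) at lev 0.
Iteration 1: rows with parent_id in {5} -> omicron (id 7, lev 1), sigma (id 13, lev 1).
Iteration 2: rows with parent_id in {7,13} -> mu (id 10, lev 2).
Iteration 3: no rows with parent_id in {10}; recursion stops.
SUM(lev) = 0 + 1 + 1 + 2 = 4.

4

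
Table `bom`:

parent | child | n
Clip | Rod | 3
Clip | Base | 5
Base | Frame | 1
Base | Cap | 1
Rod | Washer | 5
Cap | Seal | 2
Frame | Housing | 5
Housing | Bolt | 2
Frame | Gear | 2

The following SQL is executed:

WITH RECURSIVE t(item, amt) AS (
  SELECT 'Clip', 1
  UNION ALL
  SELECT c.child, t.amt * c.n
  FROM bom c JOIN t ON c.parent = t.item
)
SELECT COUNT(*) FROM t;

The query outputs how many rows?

Base: (Clip, amt=1).
Iteration 1: components of {Clip} -> Base = 1*5 = 5, Rod = 1*3 = 3.
Iteration 2: components of {Base,Rod} -> Cap = 5*1 = 5, Frame = 5*1 = 5, Washer = 3*5 = 15.
Iteration 3: components of {Cap,Frame,Washer} -> Gear = 5*2 = 10, Housing = 5*5 = 25, Seal = 5*2 = 10.
Iteration 4: components of {Gear,Housing,Seal} -> Bolt = 25*2 = 50.
Iteration 5: no further components; recursion stops.
Total rows emitted: 10.

10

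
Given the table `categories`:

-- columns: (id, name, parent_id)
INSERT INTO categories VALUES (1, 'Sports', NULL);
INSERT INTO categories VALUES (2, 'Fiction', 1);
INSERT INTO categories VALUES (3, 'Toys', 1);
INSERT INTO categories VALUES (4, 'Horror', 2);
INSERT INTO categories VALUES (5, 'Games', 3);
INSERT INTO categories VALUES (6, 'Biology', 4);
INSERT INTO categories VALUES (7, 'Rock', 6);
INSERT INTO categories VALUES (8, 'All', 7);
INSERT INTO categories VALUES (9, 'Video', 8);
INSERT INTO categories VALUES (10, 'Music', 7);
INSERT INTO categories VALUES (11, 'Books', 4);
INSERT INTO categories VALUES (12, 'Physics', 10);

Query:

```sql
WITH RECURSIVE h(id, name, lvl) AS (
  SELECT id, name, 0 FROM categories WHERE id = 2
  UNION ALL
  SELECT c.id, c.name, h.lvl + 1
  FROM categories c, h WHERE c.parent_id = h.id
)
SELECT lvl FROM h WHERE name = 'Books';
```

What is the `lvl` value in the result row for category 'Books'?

2

Base: id=2 (Fiction) at lvl 0.
Iteration 1: rows with parent_id in {2} -> Horror (id 4, lvl 1).
Iteration 2: rows with parent_id in {4} -> Biology (id 6, lvl 2), Books (id 11, lvl 2).
Iteration 3: rows with parent_id in {6,11} -> Rock (id 7, lvl 3).
Iteration 4: rows with parent_id in {7} -> All (id 8, lvl 4), Music (id 10, lvl 4).
Iteration 5: rows with parent_id in {8,10} -> Video (id 9, lvl 5), Physics (id 12, lvl 5).
Iteration 6: no rows with parent_id in {9,12}; recursion stops.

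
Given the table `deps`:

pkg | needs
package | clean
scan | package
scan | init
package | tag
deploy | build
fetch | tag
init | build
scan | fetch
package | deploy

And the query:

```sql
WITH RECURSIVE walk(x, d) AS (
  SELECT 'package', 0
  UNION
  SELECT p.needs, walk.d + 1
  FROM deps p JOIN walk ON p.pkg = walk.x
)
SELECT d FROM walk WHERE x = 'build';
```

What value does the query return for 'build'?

Base: (package, d=0).
Iteration 1: edges from {package} -> (clean, d=1), (deploy, d=1), (tag, d=1).
Iteration 2: edges from {clean,deploy,tag} -> (build, d=2).
Iteration 3: no outgoing edges from {build}; recursion stops.

2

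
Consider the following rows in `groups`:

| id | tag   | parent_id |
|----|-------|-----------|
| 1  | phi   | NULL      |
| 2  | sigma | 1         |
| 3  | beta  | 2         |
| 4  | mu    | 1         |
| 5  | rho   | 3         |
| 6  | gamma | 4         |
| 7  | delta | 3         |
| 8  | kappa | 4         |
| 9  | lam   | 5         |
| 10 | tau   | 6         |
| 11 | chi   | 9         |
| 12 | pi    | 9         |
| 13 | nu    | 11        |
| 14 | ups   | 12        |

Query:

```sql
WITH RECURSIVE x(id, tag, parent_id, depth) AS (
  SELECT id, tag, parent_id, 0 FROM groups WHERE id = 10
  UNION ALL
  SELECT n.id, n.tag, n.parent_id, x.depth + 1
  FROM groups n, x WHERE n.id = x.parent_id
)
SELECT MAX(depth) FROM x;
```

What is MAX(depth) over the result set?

3

Base: id=10 (tau), parent_id=6, depth 0.
Iteration 1: join on id=6 -> gamma (id 6, parent_id=4, depth 1).
Iteration 2: join on id=4 -> mu (id 4, parent_id=1, depth 2).
Iteration 3: join on id=1 -> phi (id 1, parent_id=NULL, depth 3).
Iteration 4: parent_id is NULL; no match; recursion stops.
depth values: 0, 1, 2, 3; the maximum is 3.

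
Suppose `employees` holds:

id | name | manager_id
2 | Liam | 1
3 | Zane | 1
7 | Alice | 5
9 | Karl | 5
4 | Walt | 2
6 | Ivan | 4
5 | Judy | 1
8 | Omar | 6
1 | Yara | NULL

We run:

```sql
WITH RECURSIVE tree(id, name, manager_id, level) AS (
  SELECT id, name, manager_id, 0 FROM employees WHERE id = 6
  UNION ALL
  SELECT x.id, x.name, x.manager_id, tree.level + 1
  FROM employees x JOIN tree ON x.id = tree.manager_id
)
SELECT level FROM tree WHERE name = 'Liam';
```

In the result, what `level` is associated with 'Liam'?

2

Base: id=6 (Ivan), manager_id=4, level 0.
Iteration 1: join on id=4 -> Walt (id 4, manager_id=2, level 1).
Iteration 2: join on id=2 -> Liam (id 2, manager_id=1, level 2).
Iteration 3: join on id=1 -> Yara (id 1, manager_id=NULL, level 3).
Iteration 4: manager_id is NULL; no match; recursion stops.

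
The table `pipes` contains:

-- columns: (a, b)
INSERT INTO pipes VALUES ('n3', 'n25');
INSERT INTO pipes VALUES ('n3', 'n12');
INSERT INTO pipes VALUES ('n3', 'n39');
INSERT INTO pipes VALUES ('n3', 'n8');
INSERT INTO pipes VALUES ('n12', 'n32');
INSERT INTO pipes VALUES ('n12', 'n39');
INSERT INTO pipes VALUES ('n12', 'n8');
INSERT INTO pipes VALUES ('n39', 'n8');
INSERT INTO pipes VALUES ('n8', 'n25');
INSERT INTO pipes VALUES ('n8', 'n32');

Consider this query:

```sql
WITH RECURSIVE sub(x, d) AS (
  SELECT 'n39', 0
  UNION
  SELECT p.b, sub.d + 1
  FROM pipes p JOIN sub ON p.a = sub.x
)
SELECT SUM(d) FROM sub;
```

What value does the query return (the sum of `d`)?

Base: (n39, d=0).
Iteration 1: edges from {n39} -> (n8, d=1).
Iteration 2: edges from {n8} -> (n25, d=2), (n32, d=2).
Iteration 3: no outgoing edges from {n25,n32}; recursion stops.
SUM(d) = 0 + 1 + 2 + 2 = 5.

5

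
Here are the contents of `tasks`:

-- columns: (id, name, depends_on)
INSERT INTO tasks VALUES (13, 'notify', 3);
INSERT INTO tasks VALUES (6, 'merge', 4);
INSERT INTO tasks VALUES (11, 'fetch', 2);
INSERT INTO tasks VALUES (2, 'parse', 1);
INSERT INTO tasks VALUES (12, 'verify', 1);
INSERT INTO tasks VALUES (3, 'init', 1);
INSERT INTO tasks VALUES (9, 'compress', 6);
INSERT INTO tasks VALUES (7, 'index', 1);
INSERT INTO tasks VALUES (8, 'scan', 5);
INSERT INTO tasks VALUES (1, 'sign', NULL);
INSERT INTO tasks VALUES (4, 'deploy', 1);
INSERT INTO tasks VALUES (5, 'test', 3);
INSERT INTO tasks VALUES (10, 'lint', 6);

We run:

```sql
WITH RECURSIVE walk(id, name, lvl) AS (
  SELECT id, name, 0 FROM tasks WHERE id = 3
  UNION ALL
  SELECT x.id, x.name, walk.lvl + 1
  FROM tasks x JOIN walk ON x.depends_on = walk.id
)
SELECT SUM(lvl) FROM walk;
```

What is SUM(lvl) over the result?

4

Base: id=3 (init) at lvl 0.
Iteration 1: rows with depends_on in {3} -> test (id 5, lvl 1), notify (id 13, lvl 1).
Iteration 2: rows with depends_on in {5,13} -> scan (id 8, lvl 2).
Iteration 3: no rows with depends_on in {8}; recursion stops.
SUM(lvl) = 0 + 1 + 1 + 2 = 4.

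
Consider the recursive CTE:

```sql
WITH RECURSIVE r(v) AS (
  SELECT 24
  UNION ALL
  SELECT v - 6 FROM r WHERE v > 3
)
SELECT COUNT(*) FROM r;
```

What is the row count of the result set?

Base: v=24.
Iteration 1: 24 > 3 holds -> v = 24 - 6 = 18.
Iteration 2: 18 > 3 holds -> v = 18 - 6 = 12.
Iteration 3: 12 > 3 holds -> v = 12 - 6 = 6.
Iteration 4: 6 > 3 holds -> v = 6 - 6 = 0.
Iteration 5: 0 > 3 fails; recursion stops.
Total rows emitted: 5.

5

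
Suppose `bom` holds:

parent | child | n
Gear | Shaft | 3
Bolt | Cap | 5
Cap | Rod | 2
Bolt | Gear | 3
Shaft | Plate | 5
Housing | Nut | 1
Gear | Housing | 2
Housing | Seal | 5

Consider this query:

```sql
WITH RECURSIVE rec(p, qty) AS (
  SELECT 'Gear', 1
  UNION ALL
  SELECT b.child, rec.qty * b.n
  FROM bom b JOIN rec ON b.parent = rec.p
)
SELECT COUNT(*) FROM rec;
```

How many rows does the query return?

Base: (Gear, qty=1).
Iteration 1: components of {Gear} -> Housing = 1*2 = 2, Shaft = 1*3 = 3.
Iteration 2: components of {Housing,Shaft} -> Nut = 2*1 = 2, Plate = 3*5 = 15, Seal = 2*5 = 10.
Iteration 3: no further components; recursion stops.
Total rows emitted: 6.

6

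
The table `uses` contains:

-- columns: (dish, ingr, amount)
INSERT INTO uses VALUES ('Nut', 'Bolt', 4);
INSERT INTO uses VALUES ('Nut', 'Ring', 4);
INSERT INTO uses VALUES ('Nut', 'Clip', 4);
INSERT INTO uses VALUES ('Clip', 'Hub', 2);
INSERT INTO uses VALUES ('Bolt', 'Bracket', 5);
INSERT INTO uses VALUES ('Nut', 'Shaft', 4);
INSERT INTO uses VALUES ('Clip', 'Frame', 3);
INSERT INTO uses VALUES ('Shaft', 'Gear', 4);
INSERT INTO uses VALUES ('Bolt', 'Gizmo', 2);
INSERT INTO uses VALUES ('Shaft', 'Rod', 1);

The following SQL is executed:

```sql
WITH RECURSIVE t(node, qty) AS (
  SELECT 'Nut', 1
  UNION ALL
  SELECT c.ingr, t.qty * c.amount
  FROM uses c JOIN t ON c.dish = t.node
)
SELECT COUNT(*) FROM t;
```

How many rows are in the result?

Base: (Nut, qty=1).
Iteration 1: components of {Nut} -> Bolt = 1*4 = 4, Clip = 1*4 = 4, Ring = 1*4 = 4, Shaft = 1*4 = 4.
Iteration 2: components of {Bolt,Clip,Ring,Shaft} -> Bracket = 4*5 = 20, Frame = 4*3 = 12, Gear = 4*4 = 16, Gizmo = 4*2 = 8, Hub = 4*2 = 8, Rod = 4*1 = 4.
Iteration 3: no further components; recursion stops.
Total rows emitted: 11.

11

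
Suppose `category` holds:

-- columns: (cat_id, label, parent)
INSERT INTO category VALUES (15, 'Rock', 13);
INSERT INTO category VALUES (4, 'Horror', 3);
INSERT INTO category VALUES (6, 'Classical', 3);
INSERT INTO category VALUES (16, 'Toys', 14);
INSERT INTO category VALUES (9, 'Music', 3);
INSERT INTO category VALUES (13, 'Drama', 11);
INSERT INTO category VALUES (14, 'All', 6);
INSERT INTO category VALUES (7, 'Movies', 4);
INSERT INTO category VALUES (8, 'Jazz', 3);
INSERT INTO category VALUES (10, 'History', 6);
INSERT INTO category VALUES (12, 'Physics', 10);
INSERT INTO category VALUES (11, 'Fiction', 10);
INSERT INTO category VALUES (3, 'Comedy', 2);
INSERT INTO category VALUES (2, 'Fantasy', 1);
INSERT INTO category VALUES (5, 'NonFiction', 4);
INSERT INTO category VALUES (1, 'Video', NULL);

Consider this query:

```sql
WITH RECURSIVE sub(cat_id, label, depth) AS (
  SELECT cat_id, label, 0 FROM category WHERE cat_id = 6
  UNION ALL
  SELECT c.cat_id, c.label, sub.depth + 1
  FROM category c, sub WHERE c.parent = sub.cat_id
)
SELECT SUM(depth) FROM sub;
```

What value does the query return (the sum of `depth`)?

Base: cat_id=6 (Classical) at depth 0.
Iteration 1: rows with parent in {6} -> History (id 10, depth 1), All (id 14, depth 1).
Iteration 2: rows with parent in {10,14} -> Fiction (id 11, depth 2), Physics (id 12, depth 2), Toys (id 16, depth 2).
Iteration 3: rows with parent in {11,12,16} -> Drama (id 13, depth 3).
Iteration 4: rows with parent in {13} -> Rock (id 15, depth 4).
Iteration 5: no rows with parent in {15}; recursion stops.
SUM(depth) = 0 + 1 + 1 + 2 + 2 + 2 + 3 + 4 = 15.

15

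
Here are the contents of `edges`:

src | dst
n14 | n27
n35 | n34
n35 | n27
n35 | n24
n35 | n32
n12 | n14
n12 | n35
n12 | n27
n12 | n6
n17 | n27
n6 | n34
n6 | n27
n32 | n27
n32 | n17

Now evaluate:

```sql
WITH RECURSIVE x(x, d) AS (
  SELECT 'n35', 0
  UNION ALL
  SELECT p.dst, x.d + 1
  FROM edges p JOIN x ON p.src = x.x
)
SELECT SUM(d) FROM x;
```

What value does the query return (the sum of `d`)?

11

Base: (n35, d=0).
Iteration 1: edges from {n35} -> (n24, d=1), (n27, d=1), (n32, d=1), (n34, d=1).
Iteration 2: edges from {n24,n27,n32,n34} -> (n17, d=2), (n27, d=2).
Iteration 3: edges from {n17,n27} -> (n27, d=3).
Iteration 4: no outgoing edges from {n27}; recursion stops.
SUM(d) = 0 + 1 + 1 + 1 + 1 + 2 + 2 + 3 = 11.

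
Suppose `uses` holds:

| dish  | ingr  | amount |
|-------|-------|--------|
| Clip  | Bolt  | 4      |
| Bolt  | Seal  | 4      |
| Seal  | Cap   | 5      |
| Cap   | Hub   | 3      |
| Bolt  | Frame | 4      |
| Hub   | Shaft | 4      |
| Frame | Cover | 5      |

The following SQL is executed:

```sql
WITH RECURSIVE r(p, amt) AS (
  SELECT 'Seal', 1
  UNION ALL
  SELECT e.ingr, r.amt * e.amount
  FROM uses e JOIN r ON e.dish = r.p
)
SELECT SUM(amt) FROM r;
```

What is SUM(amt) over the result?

Base: (Seal, amt=1).
Iteration 1: components of {Seal} -> Cap = 1*5 = 5.
Iteration 2: components of {Cap} -> Hub = 5*3 = 15.
Iteration 3: components of {Hub} -> Shaft = 15*4 = 60.
Iteration 4: no further components; recursion stops.
SUM(amt) = 1 + 5 + 15 + 60 = 81.

81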